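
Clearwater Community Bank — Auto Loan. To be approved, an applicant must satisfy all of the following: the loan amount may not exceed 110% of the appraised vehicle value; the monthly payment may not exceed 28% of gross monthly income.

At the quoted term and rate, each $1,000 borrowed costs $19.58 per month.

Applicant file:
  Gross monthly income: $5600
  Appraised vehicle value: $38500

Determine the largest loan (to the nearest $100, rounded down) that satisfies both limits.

$42,300

Payment cap: 28% × $5,600 = $1,568/month.
At $19.58 per $1,000, that supports 1,568/19.58 × 1,000 ≈ $80,081 → $80,000.
LTV cap: 110% × $38,500 = $42,350 → $42,300.
Binding constraint: loan-to-value.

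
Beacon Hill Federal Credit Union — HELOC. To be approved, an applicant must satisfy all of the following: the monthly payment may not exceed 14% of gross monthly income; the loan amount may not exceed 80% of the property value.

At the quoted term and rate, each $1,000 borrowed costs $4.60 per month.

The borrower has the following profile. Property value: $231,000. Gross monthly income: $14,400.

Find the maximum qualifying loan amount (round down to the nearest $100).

$184,800

Payment cap: 14% × $14,400 = $2,016/month.
At $4.60 per $1,000, that supports 2,016/4.60 × 1,000 ≈ $438,260 → $438,200.
LTV cap: 80% × $231,000 = $184,800 → $184,800.
Binding constraint: loan-to-value.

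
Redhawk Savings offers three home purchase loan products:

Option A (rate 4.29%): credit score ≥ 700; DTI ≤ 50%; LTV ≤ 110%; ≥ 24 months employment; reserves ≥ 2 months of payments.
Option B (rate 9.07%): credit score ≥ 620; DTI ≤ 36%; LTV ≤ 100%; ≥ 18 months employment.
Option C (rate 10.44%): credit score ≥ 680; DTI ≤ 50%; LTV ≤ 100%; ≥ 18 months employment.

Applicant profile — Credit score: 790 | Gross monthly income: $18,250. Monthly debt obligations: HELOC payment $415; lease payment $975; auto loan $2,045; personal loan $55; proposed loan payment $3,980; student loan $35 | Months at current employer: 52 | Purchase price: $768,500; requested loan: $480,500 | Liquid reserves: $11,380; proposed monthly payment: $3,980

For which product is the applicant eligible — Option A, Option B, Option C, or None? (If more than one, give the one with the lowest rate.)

Option A

Total debts = (415 + 975 + 2,045 + 55 + 3,980 + 35) = 7,505; DTI = 7,505/18,250 = 41.1%.
LTV = 480,500/768,500 = 62.5%.
Reserves = 11,380/3,980 = 2.9 months.
Option A: score 790 ≥ 700; DTI 41.1% ≤ 50%; LTV 62.5% ≤ 110%; employment 52 ≥ 24 mo; reserves 2.9 ≥ 2 mo → qualifies.
Option B: score 790 ≥ 620; DTI 41.1% > 36%; LTV 62.5% ≤ 100%; employment 52 ≥ 18 mo → does not qualify.
Option C: score 790 ≥ 680; DTI 41.1% ≤ 50%; LTV 62.5% ≤ 100%; employment 52 ≥ 18 mo → qualifies.
Qualifying: Option A, Option C. Lowest rate is 4.29% → Option A.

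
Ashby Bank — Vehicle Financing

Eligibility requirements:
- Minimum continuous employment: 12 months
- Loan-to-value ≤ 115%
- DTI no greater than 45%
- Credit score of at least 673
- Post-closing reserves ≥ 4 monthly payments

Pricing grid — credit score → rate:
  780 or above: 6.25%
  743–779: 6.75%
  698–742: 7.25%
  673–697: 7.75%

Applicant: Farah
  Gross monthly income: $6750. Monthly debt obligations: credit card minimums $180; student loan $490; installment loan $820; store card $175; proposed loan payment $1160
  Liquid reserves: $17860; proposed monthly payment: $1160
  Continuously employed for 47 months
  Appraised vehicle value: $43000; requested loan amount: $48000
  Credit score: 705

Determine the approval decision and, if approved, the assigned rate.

Approved at 7.25%

Credit score 705 ≥ 673 (meets minimum)
Total monthly debts = (180 + 490 + 820 + 175 + 1,160) = 2,825. Debt-to-income = 2,825/6,750 = 41.9% — meets 45% limit
Reserves = 17,860/1,160 = 15.4 months ≥ 4
Employment 47 ≥ 12 months
LTV: 48,000 ÷ 43,000 = 111.6%, within 115% cap
All requirements met. Score 705 falls in the 698–742 tier → 7.25%.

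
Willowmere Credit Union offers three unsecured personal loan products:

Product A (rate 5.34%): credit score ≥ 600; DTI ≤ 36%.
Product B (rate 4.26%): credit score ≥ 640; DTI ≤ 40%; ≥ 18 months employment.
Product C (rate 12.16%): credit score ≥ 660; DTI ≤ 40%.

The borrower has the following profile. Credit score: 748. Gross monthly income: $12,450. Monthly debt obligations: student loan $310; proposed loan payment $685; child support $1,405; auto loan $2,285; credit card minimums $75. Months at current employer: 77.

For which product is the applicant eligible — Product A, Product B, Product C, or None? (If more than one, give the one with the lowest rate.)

Product B

Total debts = (310 + 685 + 1,405 + 2,285 + 75) = 4,760; DTI = 4,760/12,450 = 38.2%.
Product A: score 748 ≥ 600; DTI 38.2% > 36% → does not qualify.
Product B: score 748 ≥ 640; DTI 38.2% ≤ 40%; employment 77 ≥ 18 mo → qualifies.
Product C: score 748 ≥ 660; DTI 38.2% ≤ 40% → qualifies.
Qualifying: Product B, Product C. Lowest rate is 4.26% → Product B.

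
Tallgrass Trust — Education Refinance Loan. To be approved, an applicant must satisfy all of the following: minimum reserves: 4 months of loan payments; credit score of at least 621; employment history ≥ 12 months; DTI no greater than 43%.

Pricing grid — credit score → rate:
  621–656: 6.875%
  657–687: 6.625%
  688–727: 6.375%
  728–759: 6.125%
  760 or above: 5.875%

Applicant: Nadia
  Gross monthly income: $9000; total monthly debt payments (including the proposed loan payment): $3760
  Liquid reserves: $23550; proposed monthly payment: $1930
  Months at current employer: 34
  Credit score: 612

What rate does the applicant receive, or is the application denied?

Denied

Credit score 612 < 621 (below minimum)
Reserves: 23,550 ÷ 1,930 = 12.2 months (meets 4-month minimum)
Employment 34 ≥ 12 months
DTI = 3,760/9,000 = 41.8% ≤ 43%
Not all requirements met → denied.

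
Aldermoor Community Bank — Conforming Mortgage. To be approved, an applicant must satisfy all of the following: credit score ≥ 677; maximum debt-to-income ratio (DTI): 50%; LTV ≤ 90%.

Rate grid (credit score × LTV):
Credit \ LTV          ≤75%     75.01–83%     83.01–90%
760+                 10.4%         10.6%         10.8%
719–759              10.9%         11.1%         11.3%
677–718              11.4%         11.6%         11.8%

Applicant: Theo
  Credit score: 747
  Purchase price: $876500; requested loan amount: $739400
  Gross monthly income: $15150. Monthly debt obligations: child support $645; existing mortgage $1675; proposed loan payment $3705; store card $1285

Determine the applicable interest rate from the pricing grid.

Credit score 747 ≥ 677; Total monthly debts = (645 + 1,675 + 3,705 + 1,285) = 7,310. Debt-to-income = 7,310/15,150 = 48.3% — meets 50% limit
Loan-to-value = 739,400/876,500 = 84.4% — pass (90% max)
Credit 747 → row 719–759; LTV 84.4% → column 83.01–90%. Grid cell → 11.3%.

11.3%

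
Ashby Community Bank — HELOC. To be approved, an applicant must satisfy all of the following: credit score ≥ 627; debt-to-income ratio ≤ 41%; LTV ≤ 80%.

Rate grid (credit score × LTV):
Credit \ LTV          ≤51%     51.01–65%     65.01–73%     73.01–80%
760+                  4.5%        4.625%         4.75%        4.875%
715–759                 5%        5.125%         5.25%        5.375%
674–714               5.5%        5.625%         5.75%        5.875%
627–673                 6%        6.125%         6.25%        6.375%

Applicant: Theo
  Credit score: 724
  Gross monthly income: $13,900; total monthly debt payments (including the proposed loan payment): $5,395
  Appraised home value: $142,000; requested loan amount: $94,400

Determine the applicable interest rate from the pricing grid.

5.25%

Credit score 724 ≥ 627; Debt-to-income = 5,395/13,900 = 38.8% — meets 41% limit
LTV = 94,400/142,000 = 66.5% ≤ 80%
Credit 724 → row 715–759; LTV 66.5% → column 65.01–73%. Grid cell → 5.25%.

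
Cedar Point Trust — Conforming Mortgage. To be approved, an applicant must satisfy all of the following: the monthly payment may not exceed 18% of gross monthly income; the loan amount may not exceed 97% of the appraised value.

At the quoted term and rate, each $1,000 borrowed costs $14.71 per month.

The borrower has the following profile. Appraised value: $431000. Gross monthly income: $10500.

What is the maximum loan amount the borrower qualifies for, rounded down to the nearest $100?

Payment cap: 18% × $10,500 = $1,890/month.
At $14.71 per $1,000, that supports 1,890/14.71 × 1,000 ≈ $128,484 → $128,400.
LTV cap: 97% × $431,000 = $418,070 → $418,000.
Binding constraint: payment-to-income.

$128,400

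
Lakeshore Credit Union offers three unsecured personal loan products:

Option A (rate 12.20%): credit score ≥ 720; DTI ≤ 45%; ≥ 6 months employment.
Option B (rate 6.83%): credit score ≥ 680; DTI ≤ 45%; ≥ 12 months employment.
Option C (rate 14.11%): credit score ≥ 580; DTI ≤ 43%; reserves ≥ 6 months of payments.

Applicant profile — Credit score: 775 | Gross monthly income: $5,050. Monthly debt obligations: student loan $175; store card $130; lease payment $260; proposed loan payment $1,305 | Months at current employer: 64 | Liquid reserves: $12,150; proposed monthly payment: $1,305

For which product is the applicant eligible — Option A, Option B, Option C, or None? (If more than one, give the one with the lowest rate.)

Total debts = (175 + 130 + 260 + 1,305) = 1,870; DTI = 1,870/5,050 = 37%.
Reserves = 12,150/1,305 = 9.3 months.
Option A: score 775 ≥ 720; DTI 37% ≤ 45%; employment 64 ≥ 6 mo → qualifies.
Option B: score 775 ≥ 680; DTI 37% ≤ 45%; employment 64 ≥ 12 mo → qualifies.
Option C: score 775 ≥ 580; DTI 37% ≤ 43%; reserves 9.3 ≥ 6 mo → qualifies.
Qualifying: Option A, Option B, Option C. Lowest rate is 6.83% → Option B.

Option B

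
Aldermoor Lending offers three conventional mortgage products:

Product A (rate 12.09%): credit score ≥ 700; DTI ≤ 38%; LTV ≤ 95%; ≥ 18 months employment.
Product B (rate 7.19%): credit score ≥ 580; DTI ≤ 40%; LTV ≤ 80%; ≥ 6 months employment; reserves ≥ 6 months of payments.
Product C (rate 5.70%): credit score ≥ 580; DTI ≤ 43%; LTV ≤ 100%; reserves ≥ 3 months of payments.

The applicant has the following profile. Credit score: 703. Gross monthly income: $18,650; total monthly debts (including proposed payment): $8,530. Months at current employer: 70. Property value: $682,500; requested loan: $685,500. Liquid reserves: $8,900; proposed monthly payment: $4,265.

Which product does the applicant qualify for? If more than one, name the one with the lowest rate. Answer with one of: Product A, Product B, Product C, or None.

None

DTI = 8,530/18,650 = 45.7%.
LTV = 685,500/682,500 = 100.4%.
Reserves = 8,900/4,265 = 2.1 months.
Product A: score 703 ≥ 700; DTI 45.7% > 38%; LTV 100.4% > 95%; employment 70 ≥ 18 mo → does not qualify.
Product B: score 703 ≥ 580; DTI 45.7% > 40%; LTV 100.4% > 80%; employment 70 ≥ 6 mo; reserves 2.1 < 6 mo → does not qualify.
Product C: score 703 ≥ 580; DTI 45.7% > 43%; LTV 100.4% > 100%; reserves 2.1 < 3 mo → does not qualify.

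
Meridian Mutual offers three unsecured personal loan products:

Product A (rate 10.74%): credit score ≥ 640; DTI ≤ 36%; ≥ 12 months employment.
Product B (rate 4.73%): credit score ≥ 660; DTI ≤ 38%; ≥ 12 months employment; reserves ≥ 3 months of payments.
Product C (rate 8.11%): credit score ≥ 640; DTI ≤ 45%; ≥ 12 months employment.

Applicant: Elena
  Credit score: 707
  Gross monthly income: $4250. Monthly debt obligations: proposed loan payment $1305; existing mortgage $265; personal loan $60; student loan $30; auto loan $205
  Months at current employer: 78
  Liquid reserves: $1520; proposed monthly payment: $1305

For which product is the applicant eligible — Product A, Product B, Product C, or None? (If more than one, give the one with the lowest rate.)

Product C

Total debts = (1,305 + 265 + 60 + 30 + 205) = 1,865; DTI = 1,865/4,250 = 43.9%.
Reserves = 1,520/1,305 = 1.2 months.
Product A: score 707 ≥ 640; DTI 43.9% > 36%; employment 78 ≥ 12 mo → does not qualify.
Product B: score 707 ≥ 660; DTI 43.9% > 38%; employment 78 ≥ 12 mo; reserves 1.2 < 3 mo → does not qualify.
Product C: score 707 ≥ 640; DTI 43.9% ≤ 45%; employment 78 ≥ 12 mo → qualifies.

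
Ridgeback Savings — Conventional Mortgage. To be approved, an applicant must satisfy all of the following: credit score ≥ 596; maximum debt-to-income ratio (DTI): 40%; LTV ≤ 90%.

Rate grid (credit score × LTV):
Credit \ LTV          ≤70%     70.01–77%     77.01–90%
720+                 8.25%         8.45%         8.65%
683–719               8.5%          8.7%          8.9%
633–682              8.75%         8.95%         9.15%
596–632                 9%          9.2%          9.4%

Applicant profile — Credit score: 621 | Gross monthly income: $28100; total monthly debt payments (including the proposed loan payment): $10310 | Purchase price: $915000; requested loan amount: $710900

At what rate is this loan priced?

Credit score 621 ≥ 596; DTI: 10,310 ÷ 28,100 = 36.7%, within the 40% cap
Loan-to-value = 710,900/915,000 = 77.7% — pass (90% max)
Row: 621 falls in 596–632. Column: 77.7% falls in 77.01–90%. Rate = 9.4%.

9.4%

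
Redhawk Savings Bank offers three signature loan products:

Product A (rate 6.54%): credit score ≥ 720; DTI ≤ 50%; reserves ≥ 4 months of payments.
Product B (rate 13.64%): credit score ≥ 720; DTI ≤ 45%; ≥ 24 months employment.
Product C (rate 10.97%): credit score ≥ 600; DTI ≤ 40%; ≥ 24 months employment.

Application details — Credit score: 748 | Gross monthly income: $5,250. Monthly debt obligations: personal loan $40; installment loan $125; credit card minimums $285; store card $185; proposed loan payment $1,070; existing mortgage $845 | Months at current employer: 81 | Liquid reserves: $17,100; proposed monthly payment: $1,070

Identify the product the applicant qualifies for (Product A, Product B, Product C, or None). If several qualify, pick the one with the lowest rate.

Product A

Total debts = (40 + 125 + 285 + 185 + 1,070 + 845) = 2,550; DTI = 2,550/5,250 = 48.6%.
Reserves = 17,100/1,070 = 16.0 months.
Product A: score 748 ≥ 720; DTI 48.6% ≤ 50%; reserves 16.0 ≥ 4 mo → qualifies.
Product B: score 748 ≥ 720; DTI 48.6% > 45%; employment 81 ≥ 24 mo → does not qualify.
Product C: score 748 ≥ 600; DTI 48.6% > 40%; employment 81 ≥ 24 mo → does not qualify.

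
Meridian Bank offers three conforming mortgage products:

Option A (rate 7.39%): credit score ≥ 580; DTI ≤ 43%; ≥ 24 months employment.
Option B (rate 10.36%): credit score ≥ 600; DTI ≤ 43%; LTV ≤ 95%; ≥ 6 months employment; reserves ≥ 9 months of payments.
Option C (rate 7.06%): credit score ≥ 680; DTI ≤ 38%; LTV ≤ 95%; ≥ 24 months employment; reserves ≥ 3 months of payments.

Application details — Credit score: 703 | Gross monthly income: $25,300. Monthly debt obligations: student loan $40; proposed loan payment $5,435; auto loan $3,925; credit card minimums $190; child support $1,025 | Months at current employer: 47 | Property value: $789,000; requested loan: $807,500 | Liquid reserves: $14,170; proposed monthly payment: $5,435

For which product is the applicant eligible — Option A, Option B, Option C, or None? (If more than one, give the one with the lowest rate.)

Option A

Total debts = (40 + 5,435 + 3,925 + 190 + 1,025) = 10,615; DTI = 10,615/25,300 = 42%.
LTV = 807,500/789,000 = 102.3%.
Reserves = 14,170/5,435 = 2.6 months.
Option A: score 703 ≥ 580; DTI 42% ≤ 43%; employment 47 ≥ 24 mo → qualifies.
Option B: score 703 ≥ 600; DTI 42% ≤ 43%; LTV 102.3% > 95%; employment 47 ≥ 6 mo; reserves 2.6 < 9 mo → does not qualify.
Option C: score 703 ≥ 680; DTI 42% > 38%; LTV 102.3% > 95%; employment 47 ≥ 24 mo; reserves 2.6 < 3 mo → does not qualify.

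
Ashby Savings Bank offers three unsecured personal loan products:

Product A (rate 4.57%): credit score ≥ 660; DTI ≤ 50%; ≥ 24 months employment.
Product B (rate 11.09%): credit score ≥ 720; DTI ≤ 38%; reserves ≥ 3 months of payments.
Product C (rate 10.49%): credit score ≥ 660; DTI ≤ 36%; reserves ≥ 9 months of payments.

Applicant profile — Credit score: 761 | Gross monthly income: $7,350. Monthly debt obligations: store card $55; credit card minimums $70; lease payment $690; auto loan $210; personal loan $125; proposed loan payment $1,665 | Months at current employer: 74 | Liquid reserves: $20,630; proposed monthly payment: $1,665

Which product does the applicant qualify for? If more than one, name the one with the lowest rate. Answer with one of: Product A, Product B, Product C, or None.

Product A

Total debts = (55 + 70 + 690 + 210 + 125 + 1,665) = 2,815; DTI = 2,815/7,350 = 38.3%.
Reserves = 20,630/1,665 = 12.4 months.
Product A: score 761 ≥ 660; DTI 38.3% ≤ 50%; employment 74 ≥ 24 mo → qualifies.
Product B: score 761 ≥ 720; DTI 38.3% > 38%; reserves 12.4 ≥ 3 mo → does not qualify.
Product C: score 761 ≥ 660; DTI 38.3% > 36%; reserves 12.4 ≥ 9 mo → does not qualify.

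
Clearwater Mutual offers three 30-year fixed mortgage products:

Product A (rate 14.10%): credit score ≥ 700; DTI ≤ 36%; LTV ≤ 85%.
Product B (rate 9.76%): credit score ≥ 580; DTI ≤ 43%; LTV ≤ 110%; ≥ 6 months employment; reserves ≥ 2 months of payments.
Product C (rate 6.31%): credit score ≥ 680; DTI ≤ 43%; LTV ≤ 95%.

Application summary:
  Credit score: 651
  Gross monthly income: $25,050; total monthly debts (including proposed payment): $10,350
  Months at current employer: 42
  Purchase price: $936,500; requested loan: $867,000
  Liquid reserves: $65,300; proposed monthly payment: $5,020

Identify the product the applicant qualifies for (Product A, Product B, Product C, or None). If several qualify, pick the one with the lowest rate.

Product B

DTI = 10,350/25,050 = 41.3%.
LTV = 867,000/936,500 = 92.6%.
Reserves = 65,300/5,020 = 13.0 months.
Product A: score 651 < 700; DTI 41.3% > 36%; LTV 92.6% > 85% → does not qualify.
Product B: score 651 ≥ 580; DTI 41.3% ≤ 43%; LTV 92.6% ≤ 110%; employment 42 ≥ 6 mo; reserves 13.0 ≥ 2 mo → qualifies.
Product C: score 651 < 680; DTI 41.3% ≤ 43%; LTV 92.6% ≤ 95% → does not qualify.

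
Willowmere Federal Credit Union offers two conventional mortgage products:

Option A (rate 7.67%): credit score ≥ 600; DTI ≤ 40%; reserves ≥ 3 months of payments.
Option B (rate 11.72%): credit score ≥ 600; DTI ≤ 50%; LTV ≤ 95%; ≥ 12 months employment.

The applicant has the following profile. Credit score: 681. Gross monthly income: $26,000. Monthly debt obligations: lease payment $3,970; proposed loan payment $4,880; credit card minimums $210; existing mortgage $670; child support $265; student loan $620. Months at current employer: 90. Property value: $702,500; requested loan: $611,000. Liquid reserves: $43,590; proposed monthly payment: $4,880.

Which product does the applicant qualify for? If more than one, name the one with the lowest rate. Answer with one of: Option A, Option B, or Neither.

Option B

Total debts = (3,970 + 4,880 + 210 + 670 + 265 + 620) = 10,615; DTI = 10,615/26,000 = 40.8%.
LTV = 611,000/702,500 = 87%.
Reserves = 43,590/4,880 = 8.9 months.
Option A: score 681 ≥ 600; DTI 40.8% > 40%; reserves 8.9 ≥ 3 mo → does not qualify.
Option B: score 681 ≥ 600; DTI 40.8% ≤ 50%; LTV 87% ≤ 95%; employment 90 ≥ 12 mo → qualifies.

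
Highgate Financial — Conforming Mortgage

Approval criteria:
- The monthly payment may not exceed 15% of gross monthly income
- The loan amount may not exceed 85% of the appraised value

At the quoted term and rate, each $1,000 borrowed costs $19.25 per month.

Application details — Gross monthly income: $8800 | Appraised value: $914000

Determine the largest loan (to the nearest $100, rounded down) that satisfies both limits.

$68,500

Payment cap: 15% × $8,800 = $1,320/month.
At $19.25 per $1,000, that supports 1,320/19.25 × 1,000 ≈ $68,571 → $68,500.
LTV cap: 85% × $914,000 = $776,900 → $776,900.
Binding constraint: payment-to-income.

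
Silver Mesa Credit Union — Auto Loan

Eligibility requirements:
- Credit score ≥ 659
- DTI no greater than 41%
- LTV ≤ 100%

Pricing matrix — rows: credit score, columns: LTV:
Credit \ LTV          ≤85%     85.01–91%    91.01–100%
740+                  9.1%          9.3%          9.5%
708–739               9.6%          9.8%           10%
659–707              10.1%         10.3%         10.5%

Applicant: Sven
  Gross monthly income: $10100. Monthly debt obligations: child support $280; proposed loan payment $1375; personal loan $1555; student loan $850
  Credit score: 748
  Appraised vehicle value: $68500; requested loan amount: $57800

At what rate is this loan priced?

9.1%

Credit score 748 ≥ 659; Total monthly debts = (280 + 1,375 + 1,555 + 850) = 4,060. Debt-to-income = 4,060/10,100 = 40.2% — meets 41% limit
LTV = 57,800/68,500 = 84.4% ≤ 100%
Score 748 is in the 740+ band; LTV 84.4% is in the ≤85% band → 9.1%.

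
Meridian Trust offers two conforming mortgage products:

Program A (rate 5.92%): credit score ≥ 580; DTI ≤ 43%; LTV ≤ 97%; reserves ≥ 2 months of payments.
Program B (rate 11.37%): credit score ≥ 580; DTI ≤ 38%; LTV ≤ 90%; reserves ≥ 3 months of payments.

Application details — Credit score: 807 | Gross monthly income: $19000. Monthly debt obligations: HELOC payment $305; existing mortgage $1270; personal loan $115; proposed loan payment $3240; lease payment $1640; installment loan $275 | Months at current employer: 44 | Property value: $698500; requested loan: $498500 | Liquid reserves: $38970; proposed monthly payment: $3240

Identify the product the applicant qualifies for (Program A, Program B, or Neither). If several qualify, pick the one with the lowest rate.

Program A

Total debts = (305 + 1,270 + 115 + 3,240 + 1,640 + 275) = 6,845; DTI = 6,845/19,000 = 36%.
LTV = 498,500/698,500 = 71.4%.
Reserves = 38,970/3,240 = 12.0 months.
Program A: score 807 ≥ 580; DTI 36% ≤ 43%; LTV 71.4% ≤ 97%; reserves 12.0 ≥ 2 mo → qualifies.
Program B: score 807 ≥ 580; DTI 36% ≤ 38%; LTV 71.4% ≤ 90%; reserves 12.0 ≥ 3 mo → qualifies.
Qualifying: Program A, Program B. Lowest rate is 5.92% → Program A.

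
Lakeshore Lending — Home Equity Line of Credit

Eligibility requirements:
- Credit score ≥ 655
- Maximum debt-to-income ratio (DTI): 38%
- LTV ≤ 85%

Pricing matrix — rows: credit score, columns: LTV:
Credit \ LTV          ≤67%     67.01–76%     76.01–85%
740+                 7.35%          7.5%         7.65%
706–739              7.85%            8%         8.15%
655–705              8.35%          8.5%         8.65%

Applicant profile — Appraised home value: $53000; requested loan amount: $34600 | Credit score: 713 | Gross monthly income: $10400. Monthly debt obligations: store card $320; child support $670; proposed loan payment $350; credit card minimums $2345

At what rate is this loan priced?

7.85%

Credit score 713 ≥ 655; Total monthly debts = (320 + 670 + 350 + 2,345) = 3,685. DTI: 3,685 ÷ 10,400 = 35.4%, within the 38% cap
LTV = 34,600/53,000 = 65.3% ≤ 85%
Credit 713 → row 706–739; LTV 65.3% → column ≤67%. Grid cell → 7.85%.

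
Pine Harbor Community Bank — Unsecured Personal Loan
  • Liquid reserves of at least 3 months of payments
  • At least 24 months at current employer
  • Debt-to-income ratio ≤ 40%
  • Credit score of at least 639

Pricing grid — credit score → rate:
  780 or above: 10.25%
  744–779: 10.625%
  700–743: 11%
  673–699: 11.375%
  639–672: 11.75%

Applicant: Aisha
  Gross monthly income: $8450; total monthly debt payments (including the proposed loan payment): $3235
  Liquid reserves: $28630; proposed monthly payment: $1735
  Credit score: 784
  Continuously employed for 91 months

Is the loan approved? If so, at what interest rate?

Credit score 784 ≥ 639 (meets minimum)
DTI = 3,235/8,450 = 38.3% ≤ 40%
Employment 91 ≥ 24 months
Liquid reserves cover 28,630/1,735 = 16.5 months — ≥ 3 required
All requirements met. Score 784 falls in the 780 or above tier → 10.25%.

Approved at 10.25%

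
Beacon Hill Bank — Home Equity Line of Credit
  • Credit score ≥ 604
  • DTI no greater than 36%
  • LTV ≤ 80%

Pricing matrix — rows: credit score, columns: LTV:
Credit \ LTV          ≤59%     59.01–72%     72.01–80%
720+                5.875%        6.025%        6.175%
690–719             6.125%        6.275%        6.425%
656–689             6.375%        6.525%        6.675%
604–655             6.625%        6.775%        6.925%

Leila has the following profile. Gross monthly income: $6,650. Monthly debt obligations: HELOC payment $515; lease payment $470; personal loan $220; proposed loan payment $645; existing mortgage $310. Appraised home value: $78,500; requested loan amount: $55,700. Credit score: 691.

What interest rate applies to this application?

Credit score 691 ≥ 604; Total monthly debts = (515 + 470 + 220 + 645 + 310) = 2,160. Debt-to-income = 2,160/6,650 = 32.5% — meets 36% limit
LTV: 55,700 ÷ 78,500 = 71%, within 80% cap
Credit 691 → row 690–719; LTV 71% → column 59.01–72%. Grid cell → 6.275%.

6.275%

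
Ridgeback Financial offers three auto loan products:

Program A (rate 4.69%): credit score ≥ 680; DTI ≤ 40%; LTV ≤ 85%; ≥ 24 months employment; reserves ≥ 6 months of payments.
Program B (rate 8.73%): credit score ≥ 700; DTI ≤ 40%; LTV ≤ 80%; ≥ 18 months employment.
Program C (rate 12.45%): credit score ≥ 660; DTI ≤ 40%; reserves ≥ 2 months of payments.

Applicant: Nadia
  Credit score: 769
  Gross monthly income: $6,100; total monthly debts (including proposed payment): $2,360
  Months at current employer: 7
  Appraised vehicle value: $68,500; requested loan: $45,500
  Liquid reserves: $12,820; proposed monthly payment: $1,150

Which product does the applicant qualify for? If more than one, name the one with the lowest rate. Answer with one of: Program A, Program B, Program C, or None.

DTI = 2,360/6,100 = 38.7%.
LTV = 45,500/68,500 = 66.4%.
Reserves = 12,820/1,150 = 11.1 months.
Program A: score 769 ≥ 680; DTI 38.7% ≤ 40%; LTV 66.4% ≤ 85%; employment 7 < 24 mo; reserves 11.1 ≥ 6 mo → does not qualify.
Program B: score 769 ≥ 700; DTI 38.7% ≤ 40%; LTV 66.4% ≤ 80%; employment 7 < 18 mo → does not qualify.
Program C: score 769 ≥ 660; DTI 38.7% ≤ 40%; reserves 11.1 ≥ 2 mo → qualifies.

Program C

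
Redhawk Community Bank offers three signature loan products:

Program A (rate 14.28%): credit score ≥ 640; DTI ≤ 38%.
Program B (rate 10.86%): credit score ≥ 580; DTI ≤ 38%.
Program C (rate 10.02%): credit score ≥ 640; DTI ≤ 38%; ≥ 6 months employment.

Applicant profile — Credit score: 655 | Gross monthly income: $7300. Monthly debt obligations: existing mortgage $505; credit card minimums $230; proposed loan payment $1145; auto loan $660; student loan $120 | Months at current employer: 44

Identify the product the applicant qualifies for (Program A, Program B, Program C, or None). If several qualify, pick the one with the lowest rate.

Total debts = (505 + 230 + 1,145 + 660 + 120) = 2,660; DTI = 2,660/7,300 = 36.4%.
Program A: score 655 ≥ 640; DTI 36.4% ≤ 38% → qualifies.
Program B: score 655 ≥ 580; DTI 36.4% ≤ 38% → qualifies.
Program C: score 655 ≥ 640; DTI 36.4% ≤ 38%; employment 44 ≥ 6 mo → qualifies.
Qualifying: Program A, Program B, Program C. Lowest rate is 10.02% → Program C.

Program C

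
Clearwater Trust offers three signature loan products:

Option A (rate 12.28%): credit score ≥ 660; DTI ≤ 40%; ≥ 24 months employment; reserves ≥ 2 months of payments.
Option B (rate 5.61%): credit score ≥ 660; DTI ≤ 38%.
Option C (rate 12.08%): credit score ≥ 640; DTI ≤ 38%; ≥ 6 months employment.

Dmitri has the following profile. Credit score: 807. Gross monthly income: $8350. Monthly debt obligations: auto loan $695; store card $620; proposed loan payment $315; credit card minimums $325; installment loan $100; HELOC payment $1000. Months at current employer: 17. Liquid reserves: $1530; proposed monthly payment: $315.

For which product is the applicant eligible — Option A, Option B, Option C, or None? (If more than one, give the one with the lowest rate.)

Option B

Total debts = (695 + 620 + 315 + 325 + 100 + 1,000) = 3,055; DTI = 3,055/8,350 = 36.6%.
Reserves = 1,530/315 = 4.9 months.
Option A: score 807 ≥ 660; DTI 36.6% ≤ 40%; employment 17 < 24 mo; reserves 4.9 ≥ 2 mo → does not qualify.
Option B: score 807 ≥ 660; DTI 36.6% ≤ 38% → qualifies.
Option C: score 807 ≥ 640; DTI 36.6% ≤ 38%; employment 17 ≥ 6 mo → qualifies.
Qualifying: Option B, Option C. Lowest rate is 5.61% → Option B.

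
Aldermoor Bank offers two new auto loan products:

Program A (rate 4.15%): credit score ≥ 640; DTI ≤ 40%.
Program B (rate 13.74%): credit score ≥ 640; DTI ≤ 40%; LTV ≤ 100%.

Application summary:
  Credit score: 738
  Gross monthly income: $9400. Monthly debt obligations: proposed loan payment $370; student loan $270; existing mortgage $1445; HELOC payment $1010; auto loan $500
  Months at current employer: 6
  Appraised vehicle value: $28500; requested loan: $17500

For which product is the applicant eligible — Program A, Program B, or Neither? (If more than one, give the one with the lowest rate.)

Program A

Total debts = (370 + 270 + 1,445 + 1,010 + 500) = 3,595; DTI = 3,595/9,400 = 38.2%.
LTV = 17,500/28,500 = 61.4%.
Program A: score 738 ≥ 640; DTI 38.2% ≤ 40% → qualifies.
Program B: score 738 ≥ 640; DTI 38.2% ≤ 40%; LTV 61.4% ≤ 100% → qualifies.
Qualifying: Program A, Program B. Lowest rate is 4.15% → Program A.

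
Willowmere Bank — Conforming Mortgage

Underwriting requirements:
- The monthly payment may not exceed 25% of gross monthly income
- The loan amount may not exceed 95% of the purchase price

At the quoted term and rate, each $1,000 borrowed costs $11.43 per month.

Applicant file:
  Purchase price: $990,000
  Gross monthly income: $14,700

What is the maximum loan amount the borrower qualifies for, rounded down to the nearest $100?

$321,500

Payment cap: 25% × $14,700 = $3,675/month.
At $11.43 per $1,000, that supports 3,675/11.43 × 1,000 ≈ $321,522 → $321,500.
LTV cap: 95% × $990,000 = $940,500 → $940,500.
Binding constraint: payment-to-income.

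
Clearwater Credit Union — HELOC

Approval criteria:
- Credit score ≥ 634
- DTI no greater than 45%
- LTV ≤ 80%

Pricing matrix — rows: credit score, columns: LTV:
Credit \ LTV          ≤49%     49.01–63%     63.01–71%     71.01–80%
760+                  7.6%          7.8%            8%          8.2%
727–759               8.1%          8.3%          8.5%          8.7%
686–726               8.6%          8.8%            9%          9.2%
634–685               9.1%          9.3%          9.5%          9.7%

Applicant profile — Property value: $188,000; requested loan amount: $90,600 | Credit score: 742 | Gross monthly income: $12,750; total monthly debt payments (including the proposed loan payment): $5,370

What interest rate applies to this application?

Credit score 742 ≥ 634; Debt-to-income = 5,370/12,750 = 42.1% — meets 45% limit
LTV = 90,600/188,000 = 48.2% ≤ 80%
Row: 742 falls in 727–759. Column: 48.2% falls in ≤49%. Rate = 8.1%.

8.1%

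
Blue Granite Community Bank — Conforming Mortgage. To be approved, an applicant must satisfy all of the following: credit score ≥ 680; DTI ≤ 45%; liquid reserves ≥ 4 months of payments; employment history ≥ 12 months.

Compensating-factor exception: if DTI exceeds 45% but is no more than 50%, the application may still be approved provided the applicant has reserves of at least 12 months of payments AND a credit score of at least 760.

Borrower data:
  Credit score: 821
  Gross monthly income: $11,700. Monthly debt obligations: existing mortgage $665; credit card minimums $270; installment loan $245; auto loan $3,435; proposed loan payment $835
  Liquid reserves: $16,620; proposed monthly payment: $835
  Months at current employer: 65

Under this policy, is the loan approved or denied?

Credit score 821 ≥ 680 (meets base)
Total debts = (665 + 270 + 245 + 3,435 + 835) = 5,450. DTI: 5,450 ÷ 11,700 = 46.6%, over the 45% base limit.
Liquid reserves cover 16,620/835 = 19.9 months — ≥ 4 required
Employment 65 ≥ 12 months
46.6% falls in the override range (45%–50%), so the compensating-factor test applies.
Reserves 19.9 ≥ 12 months; credit score 821 ≥ 760.
Both compensating conditions met → exception applies.

Approved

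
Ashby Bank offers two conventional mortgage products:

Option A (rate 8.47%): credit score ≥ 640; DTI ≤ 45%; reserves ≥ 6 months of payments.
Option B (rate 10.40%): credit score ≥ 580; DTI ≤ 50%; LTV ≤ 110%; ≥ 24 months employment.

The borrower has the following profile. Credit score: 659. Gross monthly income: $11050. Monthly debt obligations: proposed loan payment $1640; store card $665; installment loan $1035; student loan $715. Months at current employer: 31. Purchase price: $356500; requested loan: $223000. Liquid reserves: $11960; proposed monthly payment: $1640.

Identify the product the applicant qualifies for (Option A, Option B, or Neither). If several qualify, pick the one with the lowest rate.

Option A

Total debts = (1,640 + 665 + 1,035 + 715) = 4,055; DTI = 4,055/11,050 = 36.7%.
LTV = 223,000/356,500 = 62.6%.
Reserves = 11,960/1,640 = 7.3 months.
Option A: score 659 ≥ 640; DTI 36.7% ≤ 45%; reserves 7.3 ≥ 6 mo → qualifies.
Option B: score 659 ≥ 580; DTI 36.7% ≤ 50%; LTV 62.6% ≤ 110%; employment 31 ≥ 24 mo → qualifies.
Qualifying: Option A, Option B. Lowest rate is 8.47% → Option A.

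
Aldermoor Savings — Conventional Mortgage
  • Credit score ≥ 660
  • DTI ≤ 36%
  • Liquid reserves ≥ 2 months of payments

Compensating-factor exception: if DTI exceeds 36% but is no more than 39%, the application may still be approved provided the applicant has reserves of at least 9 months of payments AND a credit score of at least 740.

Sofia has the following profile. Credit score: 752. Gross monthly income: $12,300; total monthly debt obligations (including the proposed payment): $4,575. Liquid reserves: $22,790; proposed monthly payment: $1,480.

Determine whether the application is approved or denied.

Credit score 752 ≥ 660 (meets base)
DTI: 4,575 ÷ 12,300 = 37.2%, over the 36% base limit.
Liquid reserves cover 22,790/1,480 = 15.4 months — ≥ 2 required
DTI 37.2% is within the 36%–39% exception band; checking compensating factors.
Reserves 15.4 ≥ 9 months; credit score 752 ≥ 740.
Both compensating conditions met → exception applies.

Approved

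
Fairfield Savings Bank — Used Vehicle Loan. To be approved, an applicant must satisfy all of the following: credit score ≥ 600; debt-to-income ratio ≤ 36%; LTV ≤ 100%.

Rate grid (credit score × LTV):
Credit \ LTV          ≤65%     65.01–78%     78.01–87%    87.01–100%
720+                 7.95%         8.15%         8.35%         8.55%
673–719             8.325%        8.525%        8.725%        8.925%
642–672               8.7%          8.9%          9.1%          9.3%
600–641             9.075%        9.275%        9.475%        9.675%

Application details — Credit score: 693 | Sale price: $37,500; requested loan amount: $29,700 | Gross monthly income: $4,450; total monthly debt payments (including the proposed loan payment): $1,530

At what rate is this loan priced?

Credit score 693 ≥ 600; Debt-to-income = 1,530/4,450 = 34.4% — meets 36% limit
Loan-to-value = 29,700/37,500 = 79.2% — pass (100% max)
Row: 693 falls in 673–719. Column: 79.2% falls in 78.01–87%. Rate = 8.725%.

8.725%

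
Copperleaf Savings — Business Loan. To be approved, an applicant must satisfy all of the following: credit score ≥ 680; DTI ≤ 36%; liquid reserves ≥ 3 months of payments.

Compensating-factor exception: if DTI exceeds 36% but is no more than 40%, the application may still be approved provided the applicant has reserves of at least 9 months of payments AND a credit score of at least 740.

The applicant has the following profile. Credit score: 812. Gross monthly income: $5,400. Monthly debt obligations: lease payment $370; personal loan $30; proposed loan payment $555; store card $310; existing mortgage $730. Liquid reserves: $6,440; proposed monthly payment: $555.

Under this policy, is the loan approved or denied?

Credit score 812 ≥ 680 (meets base)
Total debts = (370 + 30 + 555 + 310 + 730) = 1,995. DTI: 1,995 ÷ 5,400 = 36.9%, over the 36% base limit.
Reserves = 6,440/555 = 11.6 months ≥ 3
36.9% falls in the override range (36%–40%), so the compensating-factor test applies.
Override check — reserves: 11.6 mo (ok); score: 812 (ok).
Both override conditions satisfied; DTI exception granted.

Approved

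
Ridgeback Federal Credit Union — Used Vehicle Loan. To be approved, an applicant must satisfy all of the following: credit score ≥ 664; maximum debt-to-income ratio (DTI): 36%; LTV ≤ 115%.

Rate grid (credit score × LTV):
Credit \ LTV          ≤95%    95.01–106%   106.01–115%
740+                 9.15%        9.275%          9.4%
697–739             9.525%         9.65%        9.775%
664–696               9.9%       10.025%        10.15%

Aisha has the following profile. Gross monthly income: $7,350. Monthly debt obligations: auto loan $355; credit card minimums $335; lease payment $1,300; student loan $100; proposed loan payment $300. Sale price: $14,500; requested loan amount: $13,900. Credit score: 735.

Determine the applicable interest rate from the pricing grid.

9.65%

Credit score 735 ≥ 664; Total monthly debts = (355 + 335 + 1,300 + 100 + 300) = 2,390. Debt-to-income = 2,390/7,350 = 32.5% — meets 36% limit
Loan-to-value = 13,900/14,500 = 95.9% — pass (115% max)
Score 735 is in the 697–739 band; LTV 95.9% is in the 95.01–106% band → 9.65%.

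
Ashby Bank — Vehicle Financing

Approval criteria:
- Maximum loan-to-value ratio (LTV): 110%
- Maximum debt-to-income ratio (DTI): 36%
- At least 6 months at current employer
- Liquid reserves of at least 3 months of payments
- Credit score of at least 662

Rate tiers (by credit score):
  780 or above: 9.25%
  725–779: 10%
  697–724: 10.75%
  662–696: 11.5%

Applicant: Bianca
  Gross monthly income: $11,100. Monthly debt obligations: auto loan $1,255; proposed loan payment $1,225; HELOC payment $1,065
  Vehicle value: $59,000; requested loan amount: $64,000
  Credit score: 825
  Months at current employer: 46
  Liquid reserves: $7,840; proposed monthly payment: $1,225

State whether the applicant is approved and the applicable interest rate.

Approved at 9.25%

Credit score 825 ≥ 662 (meets minimum)
Loan-to-value = 64,000/59,000 = 108.5% — pass (110% max)
Employment 46 ≥ 6 months
Reserves = 7,840/1,225 = 6.4 months ≥ 3
Total monthly debts = (1,255 + 1,225 + 1,065) = 3,545. DTI: 3,545 ÷ 11,100 = 31.9%, within the 36% cap
All requirements met. Score 825 falls in the 780 or above tier → 9.25%.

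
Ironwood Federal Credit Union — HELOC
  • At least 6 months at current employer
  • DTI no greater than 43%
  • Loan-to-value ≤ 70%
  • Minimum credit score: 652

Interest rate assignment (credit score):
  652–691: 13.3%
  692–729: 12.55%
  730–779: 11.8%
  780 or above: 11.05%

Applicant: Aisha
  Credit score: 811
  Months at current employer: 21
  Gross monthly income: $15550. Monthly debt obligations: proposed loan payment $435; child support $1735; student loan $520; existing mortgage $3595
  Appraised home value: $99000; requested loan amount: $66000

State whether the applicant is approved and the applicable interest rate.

Approved at 11.05%

Credit score 811 ≥ 652 (meets minimum)
Total monthly debts = (435 + 1,735 + 520 + 3,595) = 6,285. Debt-to-income = 6,285/15,550 = 40.4% — meets 43% limit
LTV = 66,000/99,000 = 66.7% ≤ 70%
Employment 21 ≥ 6 months
All requirements met. Score 811 falls in the 780 or above tier → 11.05%.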